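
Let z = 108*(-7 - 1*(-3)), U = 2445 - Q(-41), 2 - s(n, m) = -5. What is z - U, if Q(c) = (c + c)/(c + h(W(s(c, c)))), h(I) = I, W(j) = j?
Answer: -48868/17 ≈ -2874.6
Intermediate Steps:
s(n, m) = 7 (s(n, m) = 2 - 1*(-5) = 2 + 5 = 7)
Q(c) = 2*c/(7 + c) (Q(c) = (c + c)/(c + 7) = (2*c)/(7 + c) = 2*c/(7 + c))
U = 41524/17 (U = 2445 - 2*(-41)/(7 - 41) = 2445 - 2*(-41)/(-34) = 2445 - 2*(-41)*(-1)/34 = 2445 - 1*41/17 = 2445 - 41/17 = 41524/17 ≈ 2442.6)
z = -432 (z = 108*(-7 + 3) = 108*(-4) = -432)
z - U = -432 - 1*41524/17 = -432 - 41524/17 = -48868/17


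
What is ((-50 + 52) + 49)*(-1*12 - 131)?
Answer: -7293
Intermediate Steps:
((-50 + 52) + 49)*(-1*12 - 131) = (2 + 49)*(-12 - 131) = 51*(-143) = -7293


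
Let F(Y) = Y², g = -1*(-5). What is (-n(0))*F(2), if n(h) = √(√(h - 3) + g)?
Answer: -4*√(5 + I*√3) ≈ -9.0737 - 1.5271*I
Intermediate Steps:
g = 5
n(h) = √(5 + √(-3 + h)) (n(h) = √(√(h - 3) + 5) = √(√(-3 + h) + 5) = √(5 + √(-3 + h)))
(-n(0))*F(2) = -√(5 + √(-3 + 0))*2² = -√(5 + √(-3))*4 = -√(5 + I*√3)*4 = -4*√(5 + I*√3)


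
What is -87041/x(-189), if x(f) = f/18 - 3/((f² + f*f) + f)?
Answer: 4134621582/498773 ≈ 8289.6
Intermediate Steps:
x(f) = -3/(f + 2*f²) + f/18 (x(f) = f*(1/18) - 3/((f² + f²) + f) = f/18 - 3/(2*f² + f) = f/18 - 3/(f + 2*f²) = -3/(f + 2*f²) + f/18)
-87041/x(-189) = -87041*(-3402*(1 + 2*(-189))/(-54 + (-189)² + 2*(-189)³)) = -87041*(-3402*(1 - 378)/(-54 + 35721 + 2*(-6751269))) = -87041*1282554/(-54 + 35721 - 13502538) = -87041/((1/18)*(-1/189)*(-1/377)*(-13466871)) = -87041/(-498773/47502) = -87041*(-47502/498773) = 4134621582/498773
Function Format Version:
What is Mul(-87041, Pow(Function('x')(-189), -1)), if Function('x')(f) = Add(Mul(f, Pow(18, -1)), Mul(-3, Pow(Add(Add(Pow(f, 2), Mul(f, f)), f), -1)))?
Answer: Rational(4134621582, 498773) ≈ 8289.6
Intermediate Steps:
Function('x')(f) = Add(Mul(-3, Pow(Add(f, Mul(2, Pow(f, 2))), -1)), Mul(Rational(1, 18), f)) (Function('x')(f) = Add(Mul(f, Rational(1, 18)), Mul(-3, Pow(Add(Add(Pow(f, 2), Pow(f, 2)), f), -1))) = Add(Mul(Rational(1, 18), f), Mul(-3, Pow(Add(Mul(2, Pow(f, 2)), f), -1))) = Add(Mul(Rational(1, 18), f), Mul(-3, Pow(Add(f, Mul(2, Pow(f, 2))), -1))) = Add(Mul(-3, Pow(Add(f, Mul(2, Pow(f, 2))), -1)), Mul(Rational(1, 18), f)))
Mul(-87041, Pow(Function('x')(-189), -1)) = Mul(-87041, Pow(Mul(Rational(1, 18), Pow(-189, -1), Pow(Add(1, Mul(2, -189)), -1), Add(-54, Pow(-189, 2), Mul(2, Pow(-189, 3)))), -1)) = Mul(-87041, Pow(Mul(Rational(1, 18), Rational(-1, 189), Pow(Add(1, -378), -1), Add(-54, 35721, Mul(2, -6751269))), -1)) = Mul(-87041, Pow(Mul(Rational(1, 18), Rational(-1, 189), Pow(-377, -1), Add(-54, 35721, -13502538)), -1)) = Mul(-87041, Pow(Mul(Rational(1, 18), Rational(-1, 189), Rational(-1, 377), -13466871), -1)) = Mul(-87041, Pow(Rational(-498773, 47502), -1)) = Mul(-87041, Rational(-47502, 498773)) = Rational(4134621582, 498773)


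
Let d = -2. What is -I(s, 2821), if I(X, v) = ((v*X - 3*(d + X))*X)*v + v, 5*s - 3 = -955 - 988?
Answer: -1196754705965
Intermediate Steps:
s = -388 (s = ⅗ + (-955 - 988)/5 = ⅗ + (⅕)*(-1943) = ⅗ - 1943/5 = -388)
I(X, v) = v + X*v*(6 - 3*X + X*v) (I(X, v) = ((v*X - 3*(-2 + X))*X)*v + v = ((X*v + (6 - 3*X))*X)*v + v = ((6 - 3*X + X*v)*X)*v + v = (X*(6 - 3*X + X*v))*v + v = X*v*(6 - 3*X + X*v) + v = v + X*v*(6 - 3*X + X*v))
-I(s, 2821) = -2821*(1 - 3*(-388)² + 6*(-388) + 2821*(-388)²) = -2821*(1 - 3*150544 - 2328 + 2821*150544) = -2821*(1 - 451632 - 2328 + 424684624) = -2821*424230665 = -1*1196754705965 = -1196754705965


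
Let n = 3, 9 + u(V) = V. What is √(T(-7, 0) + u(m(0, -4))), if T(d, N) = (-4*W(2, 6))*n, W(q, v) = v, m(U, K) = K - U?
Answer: I*√85 ≈ 9.2195*I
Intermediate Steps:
u(V) = -9 + V
T(d, N) = -72 (T(d, N) = -4*6*3 = -24*3 = -72)
√(T(-7, 0) + u(m(0, -4))) = √(-72 + (-9 + (-4 - 1*0))) = √(-72 + (-9 + (-4 + 0))) = √(-72 + (-9 - 4)) = √(-72 - 13) = √(-85) = I*√85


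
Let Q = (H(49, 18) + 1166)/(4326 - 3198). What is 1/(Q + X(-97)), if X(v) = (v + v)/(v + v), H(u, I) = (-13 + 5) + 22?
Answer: 282/577 ≈ 0.48873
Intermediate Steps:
H(u, I) = 14 (H(u, I) = -8 + 22 = 14)
X(v) = 1 (X(v) = (2*v)/((2*v)) = (2*v)*(1/(2*v)) = 1)
Q = 295/282 (Q = (14 + 1166)/(4326 - 3198) = 1180/1128 = 1180*(1/1128) = 295/282 ≈ 1.0461)
1/(Q + X(-97)) = 1/(295/282 + 1) = 1/(577/282) = 282/577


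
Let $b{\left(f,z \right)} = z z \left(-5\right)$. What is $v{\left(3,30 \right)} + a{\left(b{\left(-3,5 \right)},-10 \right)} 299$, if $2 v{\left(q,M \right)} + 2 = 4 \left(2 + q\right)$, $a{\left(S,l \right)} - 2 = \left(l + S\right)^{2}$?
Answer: $5449882$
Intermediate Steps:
$b{\left(f,z \right)} = - 5 z^{2}$ ($b{\left(f,z \right)} = z^{2} \left(-5\right) = - 5 z^{2}$)
$a{\left(S,l \right)} = 2 + \left(S + l\right)^{2}$ ($a{\left(S,l \right)} = 2 + \left(l + S\right)^{2} = 2 + \left(S + l\right)^{2}$)
$v{\left(q,M \right)} = 3 + 2 q$ ($v{\left(q,M \right)} = -1 + \frac{4 \left(2 + q\right)}{2} = -1 + \frac{8 + 4 q}{2} = -1 + \left(4 + 2 q\right) = 3 + 2 q$)
$v{\left(3,30 \right)} + a{\left(b{\left(-3,5 \right)},-10 \right)} 299 = \left(3 + 2 \cdot 3\right) + \left(2 + \left(- 5 \cdot 5^{2} - 10\right)^{2}\right) 299 = \left(3 + 6\right) + \left(2 + \left(\left(-5\right) 25 - 10\right)^{2}\right) 299 = 9 + \left(2 + \left(-125 - 10\right)^{2}\right) 299 = 9 + \left(2 + \left(-135\right)^{2}\right) 299 = 9 + \left(2 + 18225\right) 299 = 9 + 18227 \cdot 299 = 9 + 5449873 = 5449882$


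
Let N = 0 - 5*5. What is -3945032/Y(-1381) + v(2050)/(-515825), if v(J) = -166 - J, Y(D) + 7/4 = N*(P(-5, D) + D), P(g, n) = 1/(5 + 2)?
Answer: -56976349802184/498571169575 ≈ -114.28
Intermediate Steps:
P(g, n) = ⅐ (P(g, n) = 1/7 = ⅐)
N = -25 (N = 0 - 25 = -25)
Y(D) = -149/28 - 25*D (Y(D) = -7/4 - 25*(⅐ + D) = -7/4 + (-25/7 - 25*D) = -149/28 - 25*D)
-3945032/Y(-1381) + v(2050)/(-515825) = -3945032/(-149/28 - 25*(-1381)) + (-166 - 1*2050)/(-515825) = -3945032/(-149/28 + 34525) + (-166 - 2050)*(-1/515825) = -3945032/966551/28 - 2216*(-1/515825) = -3945032*28/966551 + 2216/515825 = -110460896/966551 + 2216/515825 = -56976349802184/498571169575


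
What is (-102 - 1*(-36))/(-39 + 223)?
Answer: -33/92 ≈ -0.35870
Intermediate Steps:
(-102 - 1*(-36))/(-39 + 223) = (-102 + 36)/184 = (1/184)*(-66) = -33/92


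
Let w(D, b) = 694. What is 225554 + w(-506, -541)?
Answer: 226248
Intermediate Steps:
225554 + w(-506, -541) = 225554 + 694 = 226248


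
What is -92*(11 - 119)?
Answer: 9936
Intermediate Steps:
-92*(11 - 119) = -92*(-108) = 9936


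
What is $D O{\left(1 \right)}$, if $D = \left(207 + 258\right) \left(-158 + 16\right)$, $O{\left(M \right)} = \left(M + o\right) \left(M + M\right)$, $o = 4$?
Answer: $-660300$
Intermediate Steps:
$O{\left(M \right)} = 2 M \left(4 + M\right)$ ($O{\left(M \right)} = \left(M + 4\right) \left(M + M\right) = \left(4 + M\right) 2 M = 2 M \left(4 + M\right)$)
$D = -66030$ ($D = 465 \left(-142\right) = -66030$)
$D O{\left(1 \right)} = - 66030 \cdot 2 \cdot 1 \left(4 + 1\right) = - 66030 \cdot 2 \cdot 1 \cdot 5 = \left(-66030\right) 10 = -660300$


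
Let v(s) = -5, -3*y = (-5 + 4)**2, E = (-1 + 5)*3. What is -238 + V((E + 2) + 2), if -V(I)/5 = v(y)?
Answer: -213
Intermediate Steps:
E = 12 (E = 4*3 = 12)
y = -1/3 (y = -(-5 + 4)**2/3 = -1/3*(-1)**2 = -1/3*1 = -1/3 ≈ -0.33333)
V(I) = 25 (V(I) = -5*(-5) = 25)
-238 + V((E + 2) + 2) = -238 + 25 = -213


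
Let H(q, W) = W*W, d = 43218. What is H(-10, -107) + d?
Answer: 54667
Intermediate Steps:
H(q, W) = W²
H(-10, -107) + d = (-107)² + 43218 = 11449 + 43218 = 54667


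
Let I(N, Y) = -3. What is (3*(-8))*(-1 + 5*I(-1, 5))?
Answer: 384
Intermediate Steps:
(3*(-8))*(-1 + 5*I(-1, 5)) = (3*(-8))*(-1 + 5*(-3)) = -24*(-1 - 15) = -24*(-16) = 384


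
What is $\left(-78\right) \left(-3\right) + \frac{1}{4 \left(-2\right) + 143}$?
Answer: $\frac{31591}{135} \approx 234.01$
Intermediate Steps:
$\left(-78\right) \left(-3\right) + \frac{1}{4 \left(-2\right) + 143} = 234 + \frac{1}{-8 + 143} = 234 + \frac{1}{135} = \frac{31591}{135}$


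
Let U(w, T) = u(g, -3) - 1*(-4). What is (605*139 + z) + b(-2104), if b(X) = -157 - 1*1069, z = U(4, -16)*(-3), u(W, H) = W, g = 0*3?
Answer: 82857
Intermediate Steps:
g = 0
U(w, T) = 4 (U(w, T) = 0 - 1*(-4) = 0 + 4 = 4)
z = -12 (z = 4*(-3) = -12)
b(X) = -1226 (b(X) = -157 - 1069 = -1226)
(605*139 + z) + b(-2104) = (605*139 - 12) - 1226 = (84095 - 12) - 1226 = 84083 - 1226 = 82857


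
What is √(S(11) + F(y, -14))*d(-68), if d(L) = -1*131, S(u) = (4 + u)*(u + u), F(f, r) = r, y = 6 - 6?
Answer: -262*√79 ≈ -2328.7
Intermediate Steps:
y = 0
S(u) = 2*u*(4 + u) (S(u) = (4 + u)*(2*u) = 2*u*(4 + u))
d(L) = -131
√(S(11) + F(y, -14))*d(-68) = √(2*11*(4 + 11) - 14)*(-131) = √(2*11*15 - 14)*(-131) = √(330 - 14)*(-131) = √316*(-131) = (2*√79)*(-131) = -262*√79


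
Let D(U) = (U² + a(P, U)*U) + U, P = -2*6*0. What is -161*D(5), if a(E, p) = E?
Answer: -4830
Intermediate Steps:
P = 0 (P = -12*0 = 0)
D(U) = U + U² (D(U) = (U² + 0*U) + U = (U² + 0) + U = U² + U = U + U²)
-161*D(5) = -805*(1 + 5) = -805*6 = -161*30 = -4830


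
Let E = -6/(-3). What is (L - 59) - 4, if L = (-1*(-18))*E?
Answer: -27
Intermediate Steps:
E = 2 (E = -6*(-⅓) = 2)
L = 36 (L = -1*(-18)*2 = 18*2 = 36)
(L - 59) - 4 = (36 - 59) - 4 = -23 - 4 = -27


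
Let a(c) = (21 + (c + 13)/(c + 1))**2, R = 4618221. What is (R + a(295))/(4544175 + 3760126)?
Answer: 25292038357/45474352276 ≈ 0.55618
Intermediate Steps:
a(c) = (21 + (13 + c)/(1 + c))**2
(R + a(295))/(4544175 + 3760126) = (4618221 + 4*(17 + 11*295)**2/(1 + 295)**2)/(4544175 + 3760126) = (4618221 + 4*(17 + 3245)**2/296**2)/8304301 = (4618221 + 4*(1/87616)*3262**2)*(1/8304301) = (4618221 + 4*(1/87616)*10640644)*(1/8304301) = (4618221 + 2660161/5476)*(1/8304301) = (25292038357/5476)*(1/8304301) = 25292038357/45474352276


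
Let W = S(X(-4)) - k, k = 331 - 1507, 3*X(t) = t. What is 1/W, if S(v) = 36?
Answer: 1/1212 ≈ 0.00082508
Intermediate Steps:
X(t) = t/3
k = -1176
W = 1212 (W = 36 - 1*(-1176) = 36 + 1176 = 1212)
1/W = 1/1212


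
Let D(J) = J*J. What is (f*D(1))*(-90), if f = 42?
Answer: -3780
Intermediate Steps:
D(J) = J²
(f*D(1))*(-90) = (42*1²)*(-90) = (42*1)*(-90) = 42*(-90) = -3780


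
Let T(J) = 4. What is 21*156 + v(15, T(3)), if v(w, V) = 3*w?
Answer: 3321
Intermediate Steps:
21*156 + v(15, T(3)) = 21*156 + 3*15 = 3276 + 45 = 3321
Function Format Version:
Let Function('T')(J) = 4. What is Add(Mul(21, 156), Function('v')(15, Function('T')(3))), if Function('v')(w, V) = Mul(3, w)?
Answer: 3321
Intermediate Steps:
Add(Mul(21, 156), Function('v')(15, Function('T')(3))) = Add(Mul(21, 156), Mul(3, 15)) = Add(3276, 45) = 3321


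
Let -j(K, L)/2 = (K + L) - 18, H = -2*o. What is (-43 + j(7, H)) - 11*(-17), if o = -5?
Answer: 146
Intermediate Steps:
H = 10 (H = -2*(-5) = 10)
j(K, L) = 36 - 2*K - 2*L (j(K, L) = -2*((K + L) - 18) = -2*(-18 + K + L) = 36 - 2*K - 2*L)
(-43 + j(7, H)) - 11*(-17) = (-43 + (36 - 2*7 - 2*10)) - 11*(-17) = (-43 + (36 - 14 - 20)) + 187 = (-43 + 2) + 187 = -41 + 187 = 146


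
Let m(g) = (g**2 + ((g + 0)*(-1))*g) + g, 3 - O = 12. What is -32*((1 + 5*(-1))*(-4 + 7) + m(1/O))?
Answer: 3488/9 ≈ 387.56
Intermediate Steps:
O = -9 (O = 3 - 1*12 = 3 - 12 = -9)
m(g) = g (m(g) = (g**2 + (g*(-1))*g) + g = (g**2 + (-g)*g) + g = (g**2 - g**2) + g = 0 + g = g)
-32*((1 + 5*(-1))*(-4 + 7) + m(1/O)) = -32*((1 + 5*(-1))*(-4 + 7) + 1/(-9)) = -32*((1 - 5)*3 - 1/9) = -32*(-4*3 - 1/9) = -32*(-12 - 1/9) = -32*(-109/9) = 3488/9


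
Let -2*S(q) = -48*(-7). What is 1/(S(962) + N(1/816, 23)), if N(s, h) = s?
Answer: -816/137087 ≈ -0.0059524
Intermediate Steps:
S(q) = -168 (S(q) = -(-24)*(-7) = -½*336 = -168)
1/(S(962) + N(1/816, 23)) = 1/(-168 + 1/816) = 1/(-137087/816) = -816/137087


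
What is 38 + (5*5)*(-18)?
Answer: -412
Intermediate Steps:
38 + (5*5)*(-18) = 38 + 25*(-18) = 38 - 450 = -412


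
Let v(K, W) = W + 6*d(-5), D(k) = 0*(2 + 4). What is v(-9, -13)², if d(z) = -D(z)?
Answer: 169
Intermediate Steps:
D(k) = 0 (D(k) = 0*6 = 0)
d(z) = 0 (d(z) = -1*0 = 0)
v(K, W) = W (v(K, W) = W + 6*0 = W + 0 = W)
v(-9, -13)² = (-13)² = 169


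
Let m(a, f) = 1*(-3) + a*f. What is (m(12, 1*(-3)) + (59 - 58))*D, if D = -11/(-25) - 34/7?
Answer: 29374/175 ≈ 167.85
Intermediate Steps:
m(a, f) = -3 + a*f
D = -773/175 (D = -11*(-1/25) - 34*1/7 = 11/25 - 34/7 = -773/175 ≈ -4.4171)
(m(12, 1*(-3)) + (59 - 58))*D = ((-3 + 12*(1*(-3))) + (59 - 58))*(-773/175) = ((-3 + 12*(-3)) + 1)*(-773/175) = ((-3 - 36) + 1)*(-773/175) = (-39 + 1)*(-773/175) = -38*(-773/175) = 29374/175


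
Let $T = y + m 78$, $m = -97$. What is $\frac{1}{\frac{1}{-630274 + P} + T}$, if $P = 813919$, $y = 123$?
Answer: $- \frac{183645}{1366869734} \approx -0.00013435$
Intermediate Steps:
$T = -7443$ ($T = 123 - 7566 = -7443$)
$\frac{1}{\frac{1}{-630274 + P} + T} = \frac{1}{\frac{1}{-630274 + 813919} - 7443} = \frac{1}{\frac{1}{183645} - 7443} = \frac{1}{- \frac{1366869734}{183645}} = - \frac{183645}{1366869734}$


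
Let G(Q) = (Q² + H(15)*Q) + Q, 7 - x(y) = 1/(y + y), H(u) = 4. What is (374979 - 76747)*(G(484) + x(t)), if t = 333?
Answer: 23505285854732/333 ≈ 7.0586e+10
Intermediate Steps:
x(y) = 7 - 1/(2*y) (x(y) = 7 - 1/(y + y) = 7 - 1/(2*y))
G(Q) = Q² + 5*Q (G(Q) = (Q² + 4*Q) + Q = Q² + 5*Q)
(374979 - 76747)*(G(484) + x(t)) = (374979 - 76747)*(484*(5 + 484) + (7 - ½/333)) = 298232*(484*489 + (7 - ½*1/333)) = 298232*(236676 + (7 - 1/666)) = 298232*(236676 + 4661/666) = 298232*(157630877/666) = 23505285854732/333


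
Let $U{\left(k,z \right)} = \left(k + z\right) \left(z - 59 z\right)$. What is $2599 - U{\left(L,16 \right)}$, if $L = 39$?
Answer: $53639$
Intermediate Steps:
$U{\left(k,z \right)} = - 58 z \left(k + z\right)$ ($U{\left(k,z \right)} = \left(k + z\right) \left(- 58 z\right) = - 58 z \left(k + z\right)$)
$2599 - U{\left(L,16 \right)} = 2599 - \left(-58\right) 16 \left(39 + 16\right) = 2599 - \left(-58\right) 16 \cdot 55 = 2599 - -51040 = 2599 + 51040 = 53639$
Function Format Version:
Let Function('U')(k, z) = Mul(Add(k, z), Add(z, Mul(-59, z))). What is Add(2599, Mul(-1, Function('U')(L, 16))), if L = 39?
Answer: 53639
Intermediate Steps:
Function('U')(k, z) = Mul(-58, z, Add(k, z)) (Function('U')(k, z) = Mul(Add(k, z), Mul(-58, z)) = Mul(-58, z, Add(k, z)))
Add(2599, Mul(-1, Function('U')(L, 16))) = Add(2599, Mul(-1, Mul(-58, 16, Add(39, 16)))) = Add(2599, Mul(-1, Mul(-58, 16, 55))) = Add(2599, Mul(-1, -51040)) = Add(2599, 51040) = 53639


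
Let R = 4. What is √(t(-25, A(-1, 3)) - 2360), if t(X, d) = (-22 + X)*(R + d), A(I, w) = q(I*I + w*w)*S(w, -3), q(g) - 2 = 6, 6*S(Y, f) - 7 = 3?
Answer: 2*I*√7143/3 ≈ 56.344*I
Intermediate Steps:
S(Y, f) = 5/3 (S(Y, f) = 7/6 + (⅙)*3 = 7/6 + ½ = 5/3)
q(g) = 8 (q(g) = 2 + 6 = 8)
A(I, w) = 40/3 (A(I, w) = 8*(5/3) = 40/3)
t(X, d) = (-22 + X)*(4 + d)
√(t(-25, A(-1, 3)) - 2360) = √((-88 - 22*40/3 + 4*(-25) - 25*40/3) - 2360) = √((-88 - 880/3 - 100 - 1000/3) - 2360) = √(-2444/3 - 2360) = √(-9524/3) = 2*I*√7143/3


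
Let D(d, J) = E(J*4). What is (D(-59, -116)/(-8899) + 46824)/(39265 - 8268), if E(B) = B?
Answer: 416687240/275842303 ≈ 1.5106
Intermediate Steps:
D(d, J) = 4*J (D(d, J) = J*4 = 4*J)
(D(-59, -116)/(-8899) + 46824)/(39265 - 8268) = ((4*(-116))/(-8899) + 46824)/(39265 - 8268) = (-464*(-1/8899) + 46824)/30997 = (464/8899 + 46824)*(1/30997) = (416687240/8899)*(1/30997) = 416687240/275842303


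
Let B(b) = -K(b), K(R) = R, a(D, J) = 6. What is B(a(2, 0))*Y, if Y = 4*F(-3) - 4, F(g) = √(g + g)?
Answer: 24 - 24*I*√6 ≈ 24.0 - 58.788*I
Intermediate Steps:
F(g) = √2*√g (F(g) = √(2*g) = √2*√g)
B(b) = -b
Y = -4 + 4*I*√6 (Y = 4*(√2*√(-3)) - 4 = 4*(√2*(I*√3)) - 4 = 4*(I*√6) - 4 = 4*I*√6 - 4 = -4 + 4*I*√6 ≈ -4.0 + 9.798*I)
B(a(2, 0))*Y = (-1*6)*(-4 + 4*I*√6) = -6*(-4 + 4*I*√6) = 24 - 24*I*√6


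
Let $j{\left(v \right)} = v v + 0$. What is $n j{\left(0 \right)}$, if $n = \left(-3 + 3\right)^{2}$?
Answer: $0$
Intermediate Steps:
$n = 0$ ($n = 0^{2} = 0$)
$j{\left(v \right)} = v^{2}$ ($j{\left(v \right)} = v^{2} + 0 = v^{2}$)
$n j{\left(0 \right)} = 0 \cdot 0^{2} = 0 \cdot 0 = 0$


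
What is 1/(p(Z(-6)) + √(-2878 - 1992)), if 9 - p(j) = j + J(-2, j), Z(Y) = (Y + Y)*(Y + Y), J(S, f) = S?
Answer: -133/22559 - I*√4870/22559 ≈ -0.0058957 - 0.0030935*I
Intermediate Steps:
Z(Y) = 4*Y² (Z(Y) = (2*Y)*(2*Y) = 4*Y²)
p(j) = 11 - j (p(j) = 9 - (j - 2) = 9 - (-2 + j) = 9 + (2 - j) = 11 - j)
1/(p(Z(-6)) + √(-2878 - 1992)) = 1/((11 - 4*(-6)²) + √(-2878 - 1992)) = 1/((11 - 4*36) + √(-4870)) = 1/((11 - 1*144) + I*√4870) = 1/((11 - 144) + I*√4870) = 1/(-133 + I*√4870)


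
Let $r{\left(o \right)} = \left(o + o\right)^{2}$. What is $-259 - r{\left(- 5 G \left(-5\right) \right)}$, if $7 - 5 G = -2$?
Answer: $-8359$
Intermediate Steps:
$G = \frac{9}{5}$ ($G = \frac{7}{5} - - \frac{2}{5} = \frac{7}{5} + \frac{2}{5} = \frac{9}{5} \approx 1.8$)
$r{\left(o \right)} = 4 o^{2}$ ($r{\left(o \right)} = \left(2 o\right)^{2} = 4 o^{2}$)
$-259 - r{\left(- 5 G \left(-5\right) \right)} = -259 - 4 \left(\left(-5\right) \frac{9}{5} \left(-5\right)\right)^{2} = -259 - 4 \left(\left(-9\right) \left(-5\right)\right)^{2} = -259 - 4 \cdot 45^{2} = -259 - 4 \cdot 2025 = -259 - 8100 = -8359$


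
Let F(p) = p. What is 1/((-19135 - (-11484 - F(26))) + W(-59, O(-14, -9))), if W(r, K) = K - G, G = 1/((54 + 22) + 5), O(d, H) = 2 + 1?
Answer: -81/617383 ≈ -0.00013120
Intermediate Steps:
O(d, H) = 3
G = 1/81 (G = 1/(76 + 5) = 1/81 ≈ 0.012346)
W(r, K) = -1/81 + K (W(r, K) = K - 1*1/81 = K - 1/81 = -1/81 + K)
1/((-19135 - (-11484 - F(26))) + W(-59, O(-14, -9))) = 1/((-19135 - (-11484 - 1*26)) + (-1/81 + 3)) = 1/((-19135 - (-11484 - 26)) + 242/81) = 1/((-19135 - 1*(-11510)) + 242/81) = 1/((-19135 + 11510) + 242/81) = 1/(-7625 + 242/81) = 1/(-617383/81) = -81/617383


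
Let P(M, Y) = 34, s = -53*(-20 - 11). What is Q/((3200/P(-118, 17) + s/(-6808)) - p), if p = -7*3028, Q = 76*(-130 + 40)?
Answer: -158326848/492801025 ≈ -0.32128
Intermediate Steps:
Q = -6840 (Q = 76*(-90) = -6840)
s = 1643 (s = -53*(-31) = 1643)
p = -21196
Q/((3200/P(-118, 17) + s/(-6808)) - p) = -6840/((3200/34 + 1643/(-6808)) - 1*(-21196)) = -6840/((3200*(1/34) + 1643*(-1/6808)) + 21196) = -6840/((1600/17 - 1643/6808) + 21196) = -6840/(10864869/115736 + 21196) = -6840/2464005125/115736 = -6840*115736/2464005125 = -158326848/492801025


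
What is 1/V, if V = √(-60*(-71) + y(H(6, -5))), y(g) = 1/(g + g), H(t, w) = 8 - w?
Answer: √2879786/110761 ≈ 0.015321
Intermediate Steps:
y(g) = 1/(2*g)
V = √2879786/26 (V = √(-60*(-71) + 1/(2*(8 - 1*(-5)))) = √(4260 + 1/(2*(8 + 5))) = √(4260 + (½)/13) = √(4260 + (½)*(1/13)) = √(4260 + 1/26) = √(110761/26) = √2879786/26 ≈ 65.269)
1/V = 1/(√2879786/26) = √2879786/110761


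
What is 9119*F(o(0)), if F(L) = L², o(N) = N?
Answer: 0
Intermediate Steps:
9119*F(o(0)) = 9119*0² = 9119*0 = 0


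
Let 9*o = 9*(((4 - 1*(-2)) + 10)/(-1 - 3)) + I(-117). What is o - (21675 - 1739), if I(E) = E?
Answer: -19953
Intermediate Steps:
o = -17 (o = (9*(((4 - 1*(-2)) + 10)/(-1 - 3)) - 117)/9 = (9*(((4 + 2) + 10)/(-4)) - 117)/9 = (9*((6 + 10)*(-1/4)) - 117)/9 = (9*(16*(-1/4)) - 117)/9 = (9*(-4) - 117)/9 = (-36 - 117)/9 = (1/9)*(-153) = -17)
o - (21675 - 1739) = -17 - (21675 - 1739) = -17 - 1*19936 = -17 - 19936 = -19953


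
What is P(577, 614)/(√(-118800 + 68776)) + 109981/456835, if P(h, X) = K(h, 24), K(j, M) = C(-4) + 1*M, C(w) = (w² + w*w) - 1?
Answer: 109981/456835 - 55*I*√74/1924 ≈ 0.24075 - 0.24591*I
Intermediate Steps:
C(w) = -1 + 2*w² (C(w) = (w² + w²) - 1 = 2*w² - 1 = -1 + 2*w²)
K(j, M) = 31 + M (K(j, M) = (-1 + 2*(-4)²) + 1*M = (-1 + 2*16) + M = (-1 + 32) + M = 31 + M)
P(h, X) = 55 (P(h, X) = 31 + 24 = 55)
P(577, 614)/(√(-118800 + 68776)) + 109981/456835 = 55/(√(-118800 + 68776)) + 109981/456835 = 55/(√(-50024)) + 109981*(1/456835) = 55/((26*I*√74)) + 109981/456835 = 55*(-I*√74/1924) + 109981/456835 = -55*I*√74/1924 + 109981/456835 = 109981/456835 - 55*I*√74/1924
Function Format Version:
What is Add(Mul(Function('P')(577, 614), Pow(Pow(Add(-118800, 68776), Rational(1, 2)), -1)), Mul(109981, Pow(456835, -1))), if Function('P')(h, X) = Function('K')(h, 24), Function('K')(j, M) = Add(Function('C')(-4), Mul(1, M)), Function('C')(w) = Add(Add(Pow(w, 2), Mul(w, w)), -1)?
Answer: Add(Rational(109981, 456835), Mul(Rational(-55, 1924), I, Pow(74, Rational(1, 2)))) ≈ Add(0.24075, Mul(-0.24591, I))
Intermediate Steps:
Function('C')(w) = Add(-1, Mul(2, Pow(w, 2))) (Function('C')(w) = Add(Add(Pow(w, 2), Pow(w, 2)), -1) = Add(Mul(2, Pow(w, 2)), -1) = Add(-1, Mul(2, Pow(w, 2))))
Function('K')(j, M) = Add(31, M) (Function('K')(j, M) = Add(Add(-1, Mul(2, Pow(-4, 2))), Mul(1, M)) = Add(Add(-1, Mul(2, 16)), M) = Add(Add(-1, 32), M) = Add(31, M))
Function('P')(h, X) = 55 (Function('P')(h, X) = Add(31, 24) = 55)
Add(Mul(Function('P')(577, 614), Pow(Pow(Add(-118800, 68776), Rational(1, 2)), -1)), Mul(109981, Pow(456835, -1))) = Add(Mul(55, Pow(Pow(Add(-118800, 68776), Rational(1, 2)), -1)), Mul(109981, Pow(456835, -1))) = Add(Mul(55, Pow(Pow(-50024, Rational(1, 2)), -1)), Mul(109981, Rational(1, 456835))) = Add(Mul(55, Pow(Mul(26, I, Pow(74, Rational(1, 2))), -1)), Rational(109981, 456835)) = Add(Mul(55, Mul(Rational(-1, 1924), I, Pow(74, Rational(1, 2)))), Rational(109981, 456835)) = Add(Mul(Rational(-55, 1924), I, Pow(74, Rational(1, 2))), Rational(109981, 456835)) = Add(Rational(109981, 456835), Mul(Rational(-55, 1924), I, Pow(74, Rational(1, 2))))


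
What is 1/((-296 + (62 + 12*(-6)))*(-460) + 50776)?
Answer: 1/191536 ≈ 5.2210e-6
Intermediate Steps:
1/((-296 + (62 + 12*(-6)))*(-460) + 50776) = 1/((-296 + (62 - 72))*(-460) + 50776) = 1/((-296 - 10)*(-460) + 50776) = 1/(-306*(-460) + 50776) = 1/(140760 + 50776) = 1/191536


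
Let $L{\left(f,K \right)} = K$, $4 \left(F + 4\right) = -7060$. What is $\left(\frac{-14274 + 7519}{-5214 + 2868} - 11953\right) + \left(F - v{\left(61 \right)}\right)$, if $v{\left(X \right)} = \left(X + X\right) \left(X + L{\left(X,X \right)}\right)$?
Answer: $- \frac{67102921}{2346} \approx -28603.0$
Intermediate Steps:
$F = -1769$ ($F = -4 + \frac{1}{4} \left(-7060\right) = -4 - 1765 = -1769$)
$v{\left(X \right)} = 4 X^{2}$ ($v{\left(X \right)} = \left(X + X\right) \left(X + X\right) = 2 X 2 X = 4 X^{2}$)
$\left(\frac{-14274 + 7519}{-5214 + 2868} - 11953\right) + \left(F - v{\left(61 \right)}\right) = \left(\frac{-14274 + 7519}{-5214 + 2868} - 11953\right) - \left(1769 + 4 \cdot 61^{2}\right) = \left(- \frac{6755}{-2346} - 11953\right) - \left(1769 + 4 \cdot 3721\right) = \left(\left(-6755\right) \left(- \frac{1}{2346}\right) - 11953\right) - 16653 = \left(\frac{6755}{2346} - 11953\right) - 16653 = - \frac{28034983}{2346} - 16653 = - \frac{67102921}{2346}$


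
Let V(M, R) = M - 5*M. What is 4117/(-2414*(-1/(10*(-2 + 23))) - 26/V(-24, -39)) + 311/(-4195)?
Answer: 29009104673/79105115 ≈ 366.72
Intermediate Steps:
V(M, R) = -4*M
4117/(-2414*(-1/(10*(-2 + 23))) - 26/V(-24, -39)) + 311/(-4195) = 4117/(-2414*(-1/(10*(-2 + 23))) - 26/((-4*(-24)))) + 311/(-4195) = 4117/(-2414/(21*(-10)) - 26/96) + 311*(-1/4195) = 4117/(-2414/(-210) - 26*1/96) - 311/4195 = 4117/(-2414*(-1/210) - 13/48) - 311/4195 = 4117/(1207/105 - 13/48) - 311/4195 = 4117/(18857/1680) - 311/4195 = 4117*(1680/18857) - 311/4195 = 6916560/18857 - 311/4195 = 29009104673/79105115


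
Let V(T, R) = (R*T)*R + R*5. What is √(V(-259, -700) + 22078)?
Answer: I*√126891422 ≈ 11265.0*I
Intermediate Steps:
V(T, R) = 5*R + T*R² (V(T, R) = T*R² + 5*R = 5*R + T*R²)
√(V(-259, -700) + 22078) = √(-700*(5 - 700*(-259)) + 22078) = √(-700*(5 + 181300) + 22078) = √(-700*181305 + 22078) = √(-126913500 + 22078) = √(-126891422) = I*√126891422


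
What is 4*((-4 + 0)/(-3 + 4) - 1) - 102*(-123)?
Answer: 12526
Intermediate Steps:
4*((-4 + 0)/(-3 + 4) - 1) - 102*(-123) = 4*(-4/1 - 1) + 12546 = 4*(-4*1 - 1) + 12546 = 4*(-4 - 1) + 12546 = 4*(-5) + 12546 = -20 + 12546 = 12526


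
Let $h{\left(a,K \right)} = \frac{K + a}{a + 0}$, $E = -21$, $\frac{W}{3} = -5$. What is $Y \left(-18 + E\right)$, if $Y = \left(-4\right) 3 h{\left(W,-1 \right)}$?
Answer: $\frac{2496}{5} \approx 499.2$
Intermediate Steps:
$W = -15$ ($W = 3 \left(-5\right) = -15$)
$h{\left(a,K \right)} = \frac{K + a}{a}$
$Y = - \frac{64}{5}$ ($Y = \left(-4\right) 3 \frac{-1 - 15}{-15} = - 12 \left(\left(- \frac{1}{15}\right) \left(-16\right)\right) = \left(-12\right) \frac{16}{15} = - \frac{64}{5} \approx -12.8$)
$Y \left(-18 + E\right) = - \frac{64 \left(-18 - 21\right)}{5} = \left(- \frac{64}{5}\right) \left(-39\right) = \frac{2496}{5}$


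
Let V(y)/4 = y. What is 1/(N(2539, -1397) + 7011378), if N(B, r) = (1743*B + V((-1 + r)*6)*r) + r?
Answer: 1/58307602 ≈ 1.7150e-8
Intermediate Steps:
V(y) = 4*y
N(B, r) = r + 1743*B + r*(-24 + 24*r) (N(B, r) = (1743*B + (4*((-1 + r)*6))*r) + r = (1743*B + (4*(-6 + 6*r))*r) + r = (1743*B + (-24 + 24*r)*r) + r = (1743*B + r*(-24 + 24*r)) + r = r + 1743*B + r*(-24 + 24*r))
1/(N(2539, -1397) + 7011378) = 1/((-1397 + 1743*2539 + 24*(-1397)*(-1 - 1397)) + 7011378) = 1/((-1397 + 4425477 + 24*(-1397)*(-1398)) + 7011378) = 1/((-1397 + 4425477 + 46872144) + 7011378) = 1/(51296224 + 7011378) = 1/58307602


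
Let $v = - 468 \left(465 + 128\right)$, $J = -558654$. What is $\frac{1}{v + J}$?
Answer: $- \frac{1}{836178} \approx -1.1959 \cdot 10^{-6}$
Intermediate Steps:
$v = -277524$ ($v = \left(-468\right) 593 = -277524$)
$\frac{1}{v + J} = \frac{1}{-277524 - 558654} = \frac{1}{-836178} = - \frac{1}{836178}$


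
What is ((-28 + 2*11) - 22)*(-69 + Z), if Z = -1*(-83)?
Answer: -392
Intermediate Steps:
Z = 83
((-28 + 2*11) - 22)*(-69 + Z) = ((-28 + 2*11) - 22)*(-69 + 83) = ((-28 + 22) - 22)*14 = (-6 - 22)*14 = -28*14 = -392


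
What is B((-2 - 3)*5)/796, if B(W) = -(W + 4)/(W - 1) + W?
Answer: -671/20696 ≈ -0.032422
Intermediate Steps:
B(W) = W - (4 + W)/(-1 + W) (B(W) = -(4 + W)/(-1 + W) + W = W - (4 + W)/(-1 + W))
B((-2 - 3)*5)/796 = ((-4 + ((-2 - 3)*5)**2 - 2*(-2 - 3)*5)/(-1 + (-2 - 3)*5))/796 = ((-4 + (-5*5)**2 - (-10)*5)/(-1 - 5*5))*(1/796) = ((-4 + (-25)**2 - 2*(-25))/(-1 - 25))*(1/796) = ((-4 + 625 + 50)/(-26))*(1/796) = -1/26*671*(1/796) = -671/26*1/796 = -671/20696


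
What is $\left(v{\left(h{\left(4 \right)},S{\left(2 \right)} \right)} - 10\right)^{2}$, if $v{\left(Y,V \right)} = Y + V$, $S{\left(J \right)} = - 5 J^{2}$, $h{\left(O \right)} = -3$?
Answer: $1089$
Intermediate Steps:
$v{\left(Y,V \right)} = V + Y$
$\left(v{\left(h{\left(4 \right)},S{\left(2 \right)} \right)} - 10\right)^{2} = \left(\left(- 5 \cdot 2^{2} - 3\right) - 10\right)^{2} = \left(\left(\left(-5\right) 4 - 3\right) - 10\right)^{2} = \left(\left(-20 - 3\right) - 10\right)^{2} = \left(-23 - 10\right)^{2} = \left(-33\right)^{2} = 1089$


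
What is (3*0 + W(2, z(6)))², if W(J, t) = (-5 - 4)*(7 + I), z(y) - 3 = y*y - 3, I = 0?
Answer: 3969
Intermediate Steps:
z(y) = y² (z(y) = 3 + (y*y - 3) = 3 + (y² - 3) = 3 + (-3 + y²) = y²)
W(J, t) = -63 (W(J, t) = (-5 - 4)*(7 + 0) = -9*7 = -63)
(3*0 + W(2, z(6)))² = (3*0 - 63)² = (0 - 63)² = (-63)² = 3969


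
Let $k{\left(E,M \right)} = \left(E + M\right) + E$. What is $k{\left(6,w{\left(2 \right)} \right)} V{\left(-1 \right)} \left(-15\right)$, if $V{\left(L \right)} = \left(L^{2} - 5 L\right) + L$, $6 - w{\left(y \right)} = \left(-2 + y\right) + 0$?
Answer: $-1350$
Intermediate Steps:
$w{\left(y \right)} = 8 - y$ ($w{\left(y \right)} = 6 - \left(\left(-2 + y\right) + 0\right) = 6 - \left(-2 + y\right) = 8 - y$)
$V{\left(L \right)} = L^{2} - 4 L$
$k{\left(E,M \right)} = M + 2 E$
$k{\left(6,w{\left(2 \right)} \right)} V{\left(-1 \right)} \left(-15\right) = \left(\left(8 - 2\right) + 2 \cdot 6\right) \left(- (-4 - 1)\right) \left(-15\right) = \left(\left(8 - 2\right) + 12\right) \left(\left(-1\right) \left(-5\right)\right) \left(-15\right) = \left(6 + 12\right) 5 \left(-15\right) = 18 \cdot 5 \left(-15\right) = 90 \left(-15\right) = -1350$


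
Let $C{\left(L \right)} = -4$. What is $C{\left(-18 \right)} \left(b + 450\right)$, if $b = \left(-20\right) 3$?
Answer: $-1560$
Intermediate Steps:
$b = -60$
$C{\left(-18 \right)} \left(b + 450\right) = - 4 \left(-60 + 450\right) = \left(-4\right) 390 = -1560$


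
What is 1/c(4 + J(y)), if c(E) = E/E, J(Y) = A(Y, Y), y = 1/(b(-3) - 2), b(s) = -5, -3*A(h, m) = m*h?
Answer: 1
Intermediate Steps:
A(h, m) = -h*m/3 (A(h, m) = -m*h/3 = -h*m/3)
y = -1/7 (y = 1/(-5 - 2) = 1/(-7) = -1/7 ≈ -0.14286)
J(Y) = -Y**2/3 (J(Y) = -Y*Y/3 = -Y**2/3)
c(E) = 1
1/c(4 + J(y)) = 1/1 = 1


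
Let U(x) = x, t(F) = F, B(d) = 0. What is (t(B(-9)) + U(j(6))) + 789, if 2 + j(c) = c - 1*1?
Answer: 792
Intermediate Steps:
j(c) = -3 + c (j(c) = -2 + (c - 1*1) = -2 + (c - 1) = -2 + (-1 + c) = -3 + c)
(t(B(-9)) + U(j(6))) + 789 = (0 + (-3 + 6)) + 789 = (0 + 3) + 789 = 3 + 789 = 792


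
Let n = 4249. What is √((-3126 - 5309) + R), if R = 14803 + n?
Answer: √10617 ≈ 103.04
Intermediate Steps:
R = 19052 (R = 14803 + 4249 = 19052)
√((-3126 - 5309) + R) = √((-3126 - 5309) + 19052) = √(-8435 + 19052) = √10617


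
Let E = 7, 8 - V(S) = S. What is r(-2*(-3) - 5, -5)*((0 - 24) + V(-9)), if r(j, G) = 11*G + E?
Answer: 336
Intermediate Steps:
V(S) = 8 - S
r(j, G) = 7 + 11*G (r(j, G) = 11*G + 7 = 7 + 11*G)
r(-2*(-3) - 5, -5)*((0 - 24) + V(-9)) = (7 + 11*(-5))*((0 - 24) + (8 - 1*(-9))) = (7 - 55)*(-24 + (8 + 9)) = -48*(-24 + 17) = -48*(-7) = 336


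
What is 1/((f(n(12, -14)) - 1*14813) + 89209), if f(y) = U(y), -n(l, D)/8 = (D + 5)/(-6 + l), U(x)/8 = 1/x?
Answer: 3/223190 ≈ 1.3441e-5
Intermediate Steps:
U(x) = 8/x (U(x) = 8*(1/x) = 8/x)
n(l, D) = -8*(5 + D)/(-6 + l) (n(l, D) = -8*(D + 5)/(-6 + l) = -8*(5 + D)/(-6 + l))
f(y) = 8/y
1/((f(n(12, -14)) - 1*14813) + 89209) = 1/((8/((8*(-5 - 1*(-14))/(-6 + 12))) - 1*14813) + 89209) = 1/((8/((8*(-5 + 14)/6)) - 14813) + 89209) = 1/((8/((8*(1/6)*9)) - 14813) + 89209) = 1/((8/12 - 14813) + 89209) = 1/((8*(1/12) - 14813) + 89209) = 1/((2/3 - 14813) + 89209) = 1/(-44437/3 + 89209) = 1/(223190/3) = 3/223190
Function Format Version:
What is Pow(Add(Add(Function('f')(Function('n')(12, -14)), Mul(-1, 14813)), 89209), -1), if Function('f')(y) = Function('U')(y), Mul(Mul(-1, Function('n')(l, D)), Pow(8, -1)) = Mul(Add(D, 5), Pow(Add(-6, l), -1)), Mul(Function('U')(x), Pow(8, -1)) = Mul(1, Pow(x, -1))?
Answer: Rational(3, 223190) ≈ 1.3441e-5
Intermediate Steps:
Function('U')(x) = Mul(8, Pow(x, -1)) (Function('U')(x) = Mul(8, Mul(1, Pow(x, -1))) = Mul(8, Pow(x, -1)))
Function('n')(l, D) = Mul(-8, Pow(Add(-6, l), -1), Add(5, D)) (Function('n')(l, D) = Mul(-8, Mul(Add(D, 5), Pow(Add(-6, l), -1))) = Mul(-8, Mul(Add(5, D), Pow(Add(-6, l), -1))) = Mul(-8, Mul(Pow(Add(-6, l), -1), Add(5, D))) = Mul(-8, Pow(Add(-6, l), -1), Add(5, D)))
Function('f')(y) = Mul(8, Pow(y, -1))
Pow(Add(Add(Function('f')(Function('n')(12, -14)), Mul(-1, 14813)), 89209), -1) = Pow(Add(Add(Mul(8, Pow(Mul(8, Pow(Add(-6, 12), -1), Add(-5, Mul(-1, -14))), -1)), Mul(-1, 14813)), 89209), -1) = Pow(Add(Add(Mul(8, Pow(Mul(8, Pow(6, -1), Add(-5, 14)), -1)), -14813), 89209), -1) = Pow(Add(Add(Mul(8, Pow(Mul(8, Rational(1, 6), 9), -1)), -14813), 89209), -1) = Pow(Add(Add(Mul(8, Pow(12, -1)), -14813), 89209), -1) = Pow(Add(Add(Mul(8, Rational(1, 12)), -14813), 89209), -1) = Pow(Add(Add(Rational(2, 3), -14813), 89209), -1) = Pow(Add(Rational(-44437, 3), 89209), -1) = Pow(Rational(223190, 3), -1) = Rational(3, 223190)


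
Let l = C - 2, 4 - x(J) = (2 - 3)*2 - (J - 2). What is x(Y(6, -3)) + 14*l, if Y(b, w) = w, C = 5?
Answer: 43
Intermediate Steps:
x(J) = 4 + J (x(J) = 4 - ((2 - 3)*2 - (J - 2)) = 4 - (-1*2 - (-2 + J)) = 4 - (-2 + (2 - J)) = 4 - (-1)*J = 4 + J)
l = 3 (l = 5 - 2 = 3)
x(Y(6, -3)) + 14*l = (4 - 3) + 14*3 = 1 + 42 = 43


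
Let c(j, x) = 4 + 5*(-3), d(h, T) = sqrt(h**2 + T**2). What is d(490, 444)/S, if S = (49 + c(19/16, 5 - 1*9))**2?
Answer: sqrt(109309)/722 ≈ 0.45792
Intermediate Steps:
d(h, T) = sqrt(T**2 + h**2)
c(j, x) = -11 (c(j, x) = 4 - 15 = -11)
S = 1444 (S = (49 - 11)**2 = 38**2 = 1444)
d(490, 444)/S = sqrt(444**2 + 490**2)/1444 = sqrt(197136 + 240100)*(1/1444) = sqrt(437236)*(1/1444) = (2*sqrt(109309))*(1/1444) = sqrt(109309)/722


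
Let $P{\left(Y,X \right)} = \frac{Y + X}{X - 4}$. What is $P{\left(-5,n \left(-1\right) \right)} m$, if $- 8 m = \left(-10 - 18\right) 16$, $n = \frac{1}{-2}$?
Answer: $72$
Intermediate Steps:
$n = - \frac{1}{2} \approx -0.5$
$P{\left(Y,X \right)} = \frac{X + Y}{-4 + X}$
$m = 56$ ($m = - \frac{\left(-10 - 18\right) 16}{8} = - \frac{\left(-28\right) 16}{8} = \left(- \frac{1}{8}\right) \left(-448\right) = 56$)
$P{\left(-5,n \left(-1\right) \right)} m = \frac{\left(- \frac{1}{2}\right) \left(-1\right) - 5}{-4 - - \frac{1}{2}} \cdot 56 = \frac{\frac{1}{2} - 5}{-4 + \frac{1}{2}} \cdot 56 = \frac{1}{- \frac{7}{2}} \left(- \frac{9}{2}\right) 56 = \left(- \frac{2}{7}\right) \left(- \frac{9}{2}\right) 56 = \frac{9}{7} \cdot 56 = 72$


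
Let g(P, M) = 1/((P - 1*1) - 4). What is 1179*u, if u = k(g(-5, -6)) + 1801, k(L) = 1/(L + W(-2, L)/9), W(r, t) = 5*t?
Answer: 14810598/7 ≈ 2.1158e+6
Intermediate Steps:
g(P, M) = 1/(-5 + P) (g(P, M) = 1/((P - 1) - 4) = 1/((-1 + P) - 4) = 1/(-5 + P))
k(L) = 9/(14*L) (k(L) = 1/(L + (5*L)/9) = 1/(L + (5*L)*(⅑)) = 1/(L + 5*L/9) = 1/(14*L/9) = 9/(14*L))
u = 12562/7 (u = 9/(14*(1/(-5 - 5))) + 1801 = 9/(14*(1/(-10))) + 1801 = 9/(14*(-⅒)) + 1801 = (9/14)*(-10) + 1801 = -45/7 + 1801 = 12562/7 ≈ 1794.6)
1179*u = 1179*(12562/7) = 14810598/7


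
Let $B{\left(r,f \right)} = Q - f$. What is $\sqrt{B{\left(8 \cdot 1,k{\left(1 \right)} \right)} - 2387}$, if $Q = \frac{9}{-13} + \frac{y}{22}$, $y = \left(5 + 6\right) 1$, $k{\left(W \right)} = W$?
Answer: $\frac{i \sqrt{1614418}}{26} \approx 48.869 i$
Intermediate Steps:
$y = 11$ ($y = 11 \cdot 1 = 11$)
$Q = - \frac{5}{26}$ ($Q = \frac{9}{-13} + \frac{11}{22} = 9 \left(- \frac{1}{13}\right) + 11 \cdot \frac{1}{22} = - \frac{9}{13} + \frac{1}{2} = - \frac{5}{26} \approx -0.19231$)
$B{\left(r,f \right)} = - \frac{5}{26} - f$
$\sqrt{B{\left(8 \cdot 1,k{\left(1 \right)} \right)} - 2387} = \sqrt{\left(- \frac{5}{26} - 1\right) - 2387} = \sqrt{- \frac{31}{26} - 2387} = \sqrt{- \frac{62093}{26}} = \frac{i \sqrt{1614418}}{26}$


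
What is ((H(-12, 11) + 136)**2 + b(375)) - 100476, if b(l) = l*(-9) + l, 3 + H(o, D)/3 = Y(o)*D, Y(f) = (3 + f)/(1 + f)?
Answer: -79760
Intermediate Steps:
Y(f) = (3 + f)/(1 + f)
H(o, D) = -9 + 3*D*(3 + o)/(1 + o) (H(o, D) = -9 + 3*(((3 + o)/(1 + o))*D) = -9 + 3*(D*(3 + o)/(1 + o)) = -9 + 3*D*(3 + o)/(1 + o))
b(l) = -8*l (b(l) = -9*l + l = -8*l)
((H(-12, 11) + 136)**2 + b(375)) - 100476 = ((3*(-3 - 3*(-12) + 11*(3 - 12))/(1 - 12) + 136)**2 - 8*375) - 100476 = ((3*(-3 + 36 + 11*(-9))/(-11) + 136)**2 - 3000) - 100476 = ((3*(-1/11)*(-3 + 36 - 99) + 136)**2 - 3000) - 100476 = ((3*(-1/11)*(-66) + 136)**2 - 3000) - 100476 = ((18 + 136)**2 - 3000) - 100476 = (154**2 - 3000) - 100476 = (23716 - 3000) - 100476 = 20716 - 100476 = -79760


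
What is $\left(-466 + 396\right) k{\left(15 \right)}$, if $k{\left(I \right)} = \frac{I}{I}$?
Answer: $-70$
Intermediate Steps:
$k{\left(I \right)} = 1$
$\left(-466 + 396\right) k{\left(15 \right)} = \left(-466 + 396\right) 1 = \left(-70\right) 1 = -70$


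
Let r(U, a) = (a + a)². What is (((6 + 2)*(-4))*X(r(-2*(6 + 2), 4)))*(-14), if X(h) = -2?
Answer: -896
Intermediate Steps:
r(U, a) = 4*a² (r(U, a) = (2*a)² = 4*a²)
(((6 + 2)*(-4))*X(r(-2*(6 + 2), 4)))*(-14) = (((6 + 2)*(-4))*(-2))*(-14) = ((8*(-4))*(-2))*(-14) = -32*(-2)*(-14) = 64*(-14) = -896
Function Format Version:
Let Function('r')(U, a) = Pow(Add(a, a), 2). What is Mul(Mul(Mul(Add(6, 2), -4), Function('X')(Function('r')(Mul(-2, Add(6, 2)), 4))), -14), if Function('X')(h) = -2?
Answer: -896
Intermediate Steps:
Function('r')(U, a) = Mul(4, Pow(a, 2)) (Function('r')(U, a) = Pow(Mul(2, a), 2) = Mul(4, Pow(a, 2)))
Mul(Mul(Mul(Add(6, 2), -4), Function('X')(Function('r')(Mul(-2, Add(6, 2)), 4))), -14) = Mul(Mul(Mul(Add(6, 2), -4), -2), -14) = Mul(Mul(Mul(8, -4), -2), -14) = Mul(Mul(-32, -2), -14) = Mul(64, -14) = -896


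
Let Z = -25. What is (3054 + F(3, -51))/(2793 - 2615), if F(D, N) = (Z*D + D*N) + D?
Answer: 2829/178 ≈ 15.893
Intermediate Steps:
F(D, N) = -24*D + D*N (F(D, N) = (-25*D + D*N) + D = -24*D + D*N)
(3054 + F(3, -51))/(2793 - 2615) = (3054 + 3*(-24 - 51))/(2793 - 2615) = (3054 + 3*(-75))/178 = (3054 - 225)*(1/178) = 2829*(1/178) = 2829/178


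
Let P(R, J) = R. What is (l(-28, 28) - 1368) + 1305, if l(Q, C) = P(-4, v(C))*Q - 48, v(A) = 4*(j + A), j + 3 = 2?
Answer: 1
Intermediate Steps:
j = -1 (j = -3 + 2 = -1)
v(A) = -4 + 4*A (v(A) = 4*(-1 + A) = -4 + 4*A)
l(Q, C) = -48 - 4*Q (l(Q, C) = -4*Q - 48 = -48 - 4*Q)
(l(-28, 28) - 1368) + 1305 = ((-48 - 4*(-28)) - 1368) + 1305 = ((-48 + 112) - 1368) + 1305 = (64 - 1368) + 1305 = -1304 + 1305 = 1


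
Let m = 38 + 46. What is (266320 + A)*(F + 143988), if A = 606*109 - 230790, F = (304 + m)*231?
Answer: 23731647744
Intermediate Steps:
m = 84
F = 89628 (F = (304 + 84)*231 = 388*231 = 89628)
A = -164736 (A = 66054 - 230790 = -164736)
(266320 + A)*(F + 143988) = (266320 - 164736)*(89628 + 143988) = 101584*233616 = 23731647744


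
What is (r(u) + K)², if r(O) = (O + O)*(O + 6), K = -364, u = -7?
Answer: 122500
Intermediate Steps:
r(O) = 2*O*(6 + O) (r(O) = (2*O)*(6 + O) = 2*O*(6 + O))
(r(u) + K)² = (2*(-7)*(6 - 7) - 364)² = (2*(-7)*(-1) - 364)² = (14 - 364)² = (-350)² = 122500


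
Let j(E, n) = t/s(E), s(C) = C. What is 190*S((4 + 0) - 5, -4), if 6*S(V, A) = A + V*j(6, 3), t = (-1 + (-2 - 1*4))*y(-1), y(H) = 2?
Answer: -475/9 ≈ -52.778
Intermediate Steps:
t = -14 (t = (-1 + (-2 - 1*4))*2 = (-1 + (-2 - 4))*2 = (-1 - 6)*2 = -7*2 = -14)
j(E, n) = -14/E
S(V, A) = -7*V/18 + A/6 (S(V, A) = (A + V*(-14/6))/6 = (A + V*(-14*⅙))/6 = (A + V*(-7/3))/6 = (A - 7*V/3)/6 = -7*V/18 + A/6)
190*S((4 + 0) - 5, -4) = 190*(-7*((4 + 0) - 5)/18 + (⅙)*(-4)) = 190*(-7*(4 - 5)/18 - ⅔) = 190*(-7/18*(-1) - ⅔) = 190*(7/18 - ⅔) = 190*(-5/18) = -475/9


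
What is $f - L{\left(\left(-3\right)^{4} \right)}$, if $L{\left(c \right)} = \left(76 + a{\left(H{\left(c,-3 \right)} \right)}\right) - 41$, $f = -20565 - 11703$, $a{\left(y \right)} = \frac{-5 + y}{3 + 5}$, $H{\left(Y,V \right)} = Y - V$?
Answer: $- \frac{258503}{8} \approx -32313.0$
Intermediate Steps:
$a{\left(y \right)} = - \frac{5}{8} + \frac{y}{8}$ ($a{\left(y \right)} = \frac{-5 + y}{8} = \left(-5 + y\right) \frac{1}{8} = - \frac{5}{8} + \frac{y}{8}$)
$f = -32268$
$L{\left(c \right)} = \frac{139}{4} + \frac{c}{8}$ ($L{\left(c \right)} = \left(76 + \left(- \frac{5}{8} + \frac{c - -3}{8}\right)\right) - 41 = \left(76 + \left(- \frac{5}{8} + \frac{c + 3}{8}\right)\right) - 41 = \left(76 + \left(- \frac{5}{8} + \frac{3 + c}{8}\right)\right) - 41 = \left(76 + \left(- \frac{5}{8} + \left(\frac{3}{8} + \frac{c}{8}\right)\right)\right) - 41 = \left(76 + \left(- \frac{1}{4} + \frac{c}{8}\right)\right) - 41 = \left(\frac{303}{4} + \frac{c}{8}\right) - 41 = \frac{139}{4} + \frac{c}{8}$)
$f - L{\left(\left(-3\right)^{4} \right)} = -32268 - \left(\frac{139}{4} + \frac{\left(-3\right)^{4}}{8}\right) = -32268 - \left(\frac{139}{4} + \frac{1}{8} \cdot 81\right) = -32268 - \left(\frac{139}{4} + \frac{81}{8}\right) = -32268 - \frac{359}{8} = - \frac{258503}{8}$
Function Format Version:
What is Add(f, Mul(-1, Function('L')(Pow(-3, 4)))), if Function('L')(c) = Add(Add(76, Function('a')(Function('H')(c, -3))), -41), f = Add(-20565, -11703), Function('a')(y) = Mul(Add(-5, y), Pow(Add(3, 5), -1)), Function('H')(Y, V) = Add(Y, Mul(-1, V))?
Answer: Rational(-258503, 8) ≈ -32313.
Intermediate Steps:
Function('a')(y) = Add(Rational(-5, 8), Mul(Rational(1, 8), y)) (Function('a')(y) = Mul(Add(-5, y), Pow(8, -1)) = Mul(Add(-5, y), Rational(1, 8)) = Add(Rational(-5, 8), Mul(Rational(1, 8), y)))
f = -32268
Function('L')(c) = Add(Rational(139, 4), Mul(Rational(1, 8), c)) (Function('L')(c) = Add(Add(76, Add(Rational(-5, 8), Mul(Rational(1, 8), Add(c, Mul(-1, -3))))), -41) = Add(Add(76, Add(Rational(-5, 8), Mul(Rational(1, 8), Add(c, 3)))), -41) = Add(Add(76, Add(Rational(-5, 8), Mul(Rational(1, 8), Add(3, c)))), -41) = Add(Add(76, Add(Rational(-5, 8), Add(Rational(3, 8), Mul(Rational(1, 8), c)))), -41) = Add(Add(76, Add(Rational(-1, 4), Mul(Rational(1, 8), c))), -41) = Add(Add(Rational(303, 4), Mul(Rational(1, 8), c)), -41) = Add(Rational(139, 4), Mul(Rational(1, 8), c)))
Add(f, Mul(-1, Function('L')(Pow(-3, 4)))) = Add(-32268, Mul(-1, Add(Rational(139, 4), Mul(Rational(1, 8), Pow(-3, 4))))) = Add(-32268, Mul(-1, Add(Rational(139, 4), Mul(Rational(1, 8), 81)))) = Add(-32268, Mul(-1, Add(Rational(139, 4), Rational(81, 8)))) = Add(-32268, Mul(-1, Rational(359, 8))) = Add(-32268, Rational(-359, 8)) = Rational(-258503, 8)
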